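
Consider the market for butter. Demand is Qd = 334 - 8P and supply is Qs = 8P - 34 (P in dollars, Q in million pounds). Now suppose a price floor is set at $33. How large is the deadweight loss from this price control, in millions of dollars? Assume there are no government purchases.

Setting quantity demanded equal to quantity supplied, 334 - 8P = 8P - 34, gives P* = 23 and Q* = 150.
The floor of 33 is above the equilibrium price 23, so it binds.
At P = 33: Qd = 334 - 8·33 = 70 and Qs = 8·33 - 34 = 230.
Quantity traded falls to 70. At Q = 70 the demand price is (334 - 70)/8 = 33 and the supply price is (34 + 70)/8 = 13.
Deadweight loss = ½ · (33 - 13) · (150 - 70) = ½ · 20 · 80 = 800.

800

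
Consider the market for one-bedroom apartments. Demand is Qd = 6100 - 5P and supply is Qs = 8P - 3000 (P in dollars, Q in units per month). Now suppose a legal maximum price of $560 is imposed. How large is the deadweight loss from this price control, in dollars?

203840

Without the control the market clears where 6100 - 5P = 8P - 3000, i.e. P* = 700 and Q* = 2600.
Because the ceiling (560) lies below the market-clearing price, it is binding.
At P = 560: Qd = 6100 - 5·560 = 3300 and Qs = 8·560 - 3000 = 1480.
Quantity traded falls to 1480. At Q = 1480 the demand price is (6100 - 1480)/5 = 924 and the supply price is (3000 + 1480)/8 = 560.
Deadweight loss = ½ · (924 - 560) · (2600 - 1480) = ½ · 364 · 1120 = 203840.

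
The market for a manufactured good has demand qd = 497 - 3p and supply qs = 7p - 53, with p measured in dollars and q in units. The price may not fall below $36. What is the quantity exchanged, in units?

Equilibrium: 497 - 3p = 7p - 53, so 550 = 10p and p* = 55, q* = 332.
Since 36 is below p* = 55, the floor does not bind and the free-market outcome prevails.

332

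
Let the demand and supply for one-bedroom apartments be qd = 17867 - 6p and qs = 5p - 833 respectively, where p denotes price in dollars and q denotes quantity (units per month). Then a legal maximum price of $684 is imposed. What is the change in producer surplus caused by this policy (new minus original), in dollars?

-5209032

Without the control the market clears where 17867 - 6p = 5p - 833, i.e. p* = 1700 and q* = 7667.
Because the ceiling (684) lies below the market-clearing price, it is binding.
At p = 684: qd = 17867 - 6·684 = 13763 and qs = 5·684 - 833 = 2587.
Producer surplus without the control is ½ · (1700 - 166.6) · 7667 = 5878288.9.
With the ceiling, producers sell 2587 units at 684, so PS = ½ · (684 - 166.6) · 2587 = 669256.9.
Change in producer surplus = 669256.9 - 5878288.9 = -5209032.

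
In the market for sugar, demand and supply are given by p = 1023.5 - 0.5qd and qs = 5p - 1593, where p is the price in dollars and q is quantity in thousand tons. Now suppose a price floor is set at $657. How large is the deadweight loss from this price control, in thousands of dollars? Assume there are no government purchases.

26276.6

Rearranging demand gives qd = 2047 - 2p. Setting quantity demanded equal to quantity supplied, 2047 - 2p = 5p - 1593, gives p* = 520 and q* = 1007.
Because the floor (657) lies above the market-clearing price, it is binding.
At p = 657: qd = 2047 - 2·657 = 733 and qs = 5·657 - 1593 = 1692.
Quantity traded falls to 733. At q = 733 the demand price is (2047 - 733)/2 = 657 and the supply price is (1593 + 733)/5 = 465.2.
Deadweight loss = ½ · (657 - 465.2) · (1007 - 733) = ½ · 191.8 · 274 = 26276.6.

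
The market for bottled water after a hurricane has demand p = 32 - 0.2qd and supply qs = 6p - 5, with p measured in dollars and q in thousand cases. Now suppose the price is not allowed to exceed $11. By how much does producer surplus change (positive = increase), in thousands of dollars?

Rearranging demand gives qd = 160 - 5p. Equilibrium: 160 - 5p = 6p - 5, so 165 = 11p and p* = 15, q* = 85.
Because the ceiling (11) lies below the market-clearing price, it is binding.
At p = 11: qd = 160 - 5·11 = 105 and qs = 6·11 - 5 = 61.
Producer surplus without the control is ½ · (15 - 5/6) · 85 = 7225/12.
With the ceiling, producers sell 61 units at 11, so PS = ½ · (11 - 5/6) · 61 = 3721/12.
Change in producer surplus = 3721/12 - 7225/12 = -292.

-292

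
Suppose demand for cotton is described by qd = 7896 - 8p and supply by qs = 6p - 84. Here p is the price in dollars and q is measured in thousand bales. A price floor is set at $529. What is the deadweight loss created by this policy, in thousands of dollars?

0

In a free market, 7896 - 8p = 6p - 84 gives the equilibrium p* = 570, q* = 3336.
Since 529 is below p* = 570, the floor does not bind and the free-market outcome prevails.
Since the control does not bind, no trades are prevented and deadweight loss is zero.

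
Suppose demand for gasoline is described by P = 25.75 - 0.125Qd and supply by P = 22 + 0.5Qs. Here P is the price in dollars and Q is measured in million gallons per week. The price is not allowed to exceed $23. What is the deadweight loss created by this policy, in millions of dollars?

5

Rearranging demand gives Qd = 206 - 8P; rearranging supply gives Qs = 2P - 44. Without the control the market clears where 206 - 8P = 2P - 44, i.e. P* = 25 and Q* = 6.
Because the ceiling (23) lies below the market-clearing price, it is binding.
At P = 23: Qd = 206 - 8·23 = 22 and Qs = 2·23 - 44 = 2.
Quantity traded falls to 2. At Q = 2 the demand price is (206 - 2)/8 = 25.5 and the supply price is (44 + 2)/2 = 23.
Deadweight loss = ½ · (25.5 - 23) · (6 - 2) = ½ · 2.5 · 4 = 5.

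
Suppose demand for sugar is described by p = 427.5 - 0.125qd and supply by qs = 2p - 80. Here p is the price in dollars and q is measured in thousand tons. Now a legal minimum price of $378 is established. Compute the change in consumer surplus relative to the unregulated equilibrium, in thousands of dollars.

-14224

Rearranging demand gives qd = 3420 - 8p. Setting quantity demanded equal to quantity supplied, 3420 - 8p = 2p - 80, gives p* = 350 and q* = 620.
The floor of 378 is above the equilibrium price 350, so it binds.
At p = 378: qd = 3420 - 8·378 = 396 and qs = 2·378 - 80 = 676.
Consumer surplus without the control is ½ · (427.5 - 350) · 620 = 24025.
With the floor, consumers buy 396 units at 378, so CS = ½ · (427.5 - 378) · 396 = 9801.
Change in consumer surplus = 9801 - 24025 = -14224.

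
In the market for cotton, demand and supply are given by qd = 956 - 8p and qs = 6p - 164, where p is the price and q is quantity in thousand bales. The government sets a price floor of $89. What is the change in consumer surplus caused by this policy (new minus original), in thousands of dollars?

Without the control the market clears where 956 - 8p = 6p - 164, i.e. p* = 80 and q* = 316.
Since 89 > 80, the floor is binding.
At p = 89: qd = 956 - 8·89 = 244 and qs = 6·89 - 164 = 370.
Consumer surplus without the control is ½ · (119.5 - 80) · 316 = 6241.
With the floor, consumers buy 244 units at 89, so CS = ½ · (119.5 - 89) · 244 = 3721.
Change in consumer surplus = 3721 - 6241 = -2520.

-2520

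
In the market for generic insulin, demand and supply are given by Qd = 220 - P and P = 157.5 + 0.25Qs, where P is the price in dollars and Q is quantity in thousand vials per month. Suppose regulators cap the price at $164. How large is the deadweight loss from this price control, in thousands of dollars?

Rearranging supply gives Qs = 4P - 630. In a free market, 220 - P = 4P - 630 gives the equilibrium P* = 170, Q* = 50.
Because the ceiling (164) lies below the market-clearing price, it is binding.
At P = 164: Qd = 220 - 164 = 56 and Qs = 4·164 - 630 = 26.
Quantity traded falls to 26. At Q = 26 the demand price is 220 - 26 = 194 and the supply price is (630 + 26)/4 = 164.
Deadweight loss = ½ · (194 - 164) · (50 - 26) = ½ · 30 · 24 = 360.

360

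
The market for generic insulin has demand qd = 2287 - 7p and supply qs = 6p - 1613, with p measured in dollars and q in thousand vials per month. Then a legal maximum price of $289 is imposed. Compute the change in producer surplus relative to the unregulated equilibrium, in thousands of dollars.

Without the control the market clears where 2287 - 7p = 6p - 1613, i.e. p* = 300 and q* = 187.
Since 289 < 300, the ceiling is binding.
At p = 289: qd = 2287 - 7·289 = 264 and qs = 6·289 - 1613 = 121.
Producer surplus without the control is ½ · (300 - 1613/6) · 187 = 34969/12.
With the ceiling, producers sell 121 units at 289, so PS = ½ · (289 - 1613/6) · 121 = 14641/12.
Change in producer surplus = 14641/12 - 34969/12 = -1694.

-1694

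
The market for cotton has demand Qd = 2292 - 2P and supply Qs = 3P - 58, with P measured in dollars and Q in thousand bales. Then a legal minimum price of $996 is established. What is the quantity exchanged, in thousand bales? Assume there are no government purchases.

Equilibrium: 2292 - 2P = 3P - 58, so 2350 = 5P and P* = 470, Q* = 1352.
Since 996 > 470, the floor is binding.
At P = 996: Qd = 2292 - 2·996 = 300 and Qs = 3·996 - 58 = 2930.
The quantity actually transacted is the short side, demand: 300.

300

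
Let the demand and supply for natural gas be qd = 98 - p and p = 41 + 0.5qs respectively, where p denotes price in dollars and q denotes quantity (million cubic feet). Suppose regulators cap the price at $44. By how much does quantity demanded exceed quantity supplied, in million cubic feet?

48

Rearranging supply gives qs = 2p - 82. Equilibrium: 98 - p = 2p - 82, so 180 = 3p and p* = 60, q* = 38.
The ceiling of 44 is below the equilibrium price 60, so it binds.
At p = 44: qd = 98 - 44 = 54 and qs = 2·44 - 82 = 6.
Shortage = qd - qs = 54 - 6 = 48.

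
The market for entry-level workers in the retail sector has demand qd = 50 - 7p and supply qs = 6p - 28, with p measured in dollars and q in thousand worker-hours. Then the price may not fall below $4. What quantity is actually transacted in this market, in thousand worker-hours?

8

In a free market, 50 - 7p = 6p - 28 gives the equilibrium p* = 6, q* = 8.
Since 4 is below p* = 6, the floor does not bind and the free-market outcome prevails.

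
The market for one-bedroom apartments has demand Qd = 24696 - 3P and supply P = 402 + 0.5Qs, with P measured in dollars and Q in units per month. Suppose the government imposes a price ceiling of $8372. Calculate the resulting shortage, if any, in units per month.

0

Rearranging supply gives Qs = 2P - 804. Without the control the market clears where 24696 - 3P = 2P - 804, i.e. P* = 5100 and Q* = 9396.
Since 8372 is above P* = 5100, the ceiling does not bind and the free-market outcome prevails.
Since the control does not bind, there is no shortage.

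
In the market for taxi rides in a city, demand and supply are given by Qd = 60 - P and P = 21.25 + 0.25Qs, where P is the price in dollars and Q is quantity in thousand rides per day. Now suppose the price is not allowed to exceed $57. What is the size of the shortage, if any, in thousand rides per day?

0

Rearranging supply gives Qs = 4P - 85. Without the control the market clears where 60 - P = 4P - 85, i.e. P* = 29 and Q* = 31.
The ceiling of 57 is above the equilibrium price 29, so it is not binding; the market clears at P* = 29, Q* = 31.
Since the control does not bind, there is no shortage.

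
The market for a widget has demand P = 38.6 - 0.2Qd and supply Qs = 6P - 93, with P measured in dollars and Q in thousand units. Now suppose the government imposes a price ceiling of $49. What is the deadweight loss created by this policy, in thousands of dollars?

0

Rearranging demand gives Qd = 193 - 5P. Setting quantity demanded equal to quantity supplied, 193 - 5P = 6P - 93, gives P* = 26 and Q* = 63.
Since 49 is above P* = 26, the ceiling does not bind and the free-market outcome prevails.
Since the control does not bind, no trades are prevented and deadweight loss is zero.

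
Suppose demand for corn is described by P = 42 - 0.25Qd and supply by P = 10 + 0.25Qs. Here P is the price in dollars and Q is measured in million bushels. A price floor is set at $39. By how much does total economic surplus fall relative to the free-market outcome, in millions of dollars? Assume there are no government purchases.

Rearranging demand gives Qd = 168 - 4P; rearranging supply gives Qs = 4P - 40. Setting quantity demanded equal to quantity supplied, 168 - 4P = 4P - 40, gives P* = 26 and Q* = 64.
Because the floor (39) lies above the market-clearing price, it is binding.
At P = 39: Qd = 168 - 4·39 = 12 and Qs = 4·39 - 40 = 116.
Quantity traded falls to 12. At Q = 12 the demand price is (168 - 12)/4 = 39 and the supply price is (40 + 12)/4 = 13.
Deadweight loss = ½ · (39 - 13) · (64 - 12) = ½ · 26 · 52 = 676.

676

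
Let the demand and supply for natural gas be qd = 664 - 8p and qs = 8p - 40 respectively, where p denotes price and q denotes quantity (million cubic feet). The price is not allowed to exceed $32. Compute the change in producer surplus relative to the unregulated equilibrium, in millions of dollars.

Equilibrium: 664 - 8p = 8p - 40, so 704 = 16p and p* = 44, q* = 312.
Since 32 < 44, the ceiling is binding.
At p = 32: qd = 664 - 8·32 = 408 and qs = 8·32 - 40 = 216.
Producer surplus without the control is ½ · (44 - 5) · 312 = 6084.
With the ceiling, producers sell 216 units at 32, so PS = ½ · (32 - 5) · 216 = 2916.
Change in producer surplus = 2916 - 6084 = -3168.

-3168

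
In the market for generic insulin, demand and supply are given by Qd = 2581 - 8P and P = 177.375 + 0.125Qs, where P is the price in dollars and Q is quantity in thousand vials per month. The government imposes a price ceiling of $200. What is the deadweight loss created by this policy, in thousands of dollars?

20000

Rearranging supply gives Qs = 8P - 1419. Without the control the market clears where 2581 - 8P = 8P - 1419, i.e. P* = 250 and Q* = 581.
Since 200 < 250, the ceiling is binding.
At P = 200: Qd = 2581 - 8·200 = 981 and Qs = 8·200 - 1419 = 181.
Quantity traded falls to 181. At Q = 181 the demand price is (2581 - 181)/8 = 300 and the supply price is (1419 + 181)/8 = 200.
Deadweight loss = ½ · (300 - 200) · (581 - 181) = ½ · 100 · 400 = 20000.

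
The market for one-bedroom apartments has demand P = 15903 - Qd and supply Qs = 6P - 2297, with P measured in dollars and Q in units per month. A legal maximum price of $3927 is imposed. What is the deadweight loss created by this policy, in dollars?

Rearranging demand gives Qd = 15903 - P. In a free market, 15903 - P = 6P - 2297 gives the equilibrium P* = 2600, Q* = 13303.
The ceiling of 3927 is above the equilibrium price 2600, so it is not binding; the market clears at P* = 2600, Q* = 13303.
Since the control does not bind, no trades are prevented and deadweight loss is zero.

0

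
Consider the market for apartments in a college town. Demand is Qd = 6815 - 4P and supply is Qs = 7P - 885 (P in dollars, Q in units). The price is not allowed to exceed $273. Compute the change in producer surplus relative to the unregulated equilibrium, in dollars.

-1076253.5

Without the control the market clears where 6815 - 4P = 7P - 885, i.e. P* = 700 and Q* = 4015.
The ceiling of 273 is below the equilibrium price 700, so it binds.
At P = 273: Qd = 6815 - 4·273 = 5723 and Qs = 7·273 - 885 = 1026.
Producer surplus without the control is ½ · (700 - 885/7) · 4015 = 16120225/14.
With the ceiling, producers sell 1026 units at 273, so PS = ½ · (273 - 885/7) · 1026 = 526338/7.
Change in producer surplus = 526338/7 - 16120225/14 = -1076253.5.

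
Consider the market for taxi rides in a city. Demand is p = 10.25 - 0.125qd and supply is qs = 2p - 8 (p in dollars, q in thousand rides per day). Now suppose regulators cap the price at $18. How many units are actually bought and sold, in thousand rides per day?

10

Rearranging demand gives qd = 82 - 8p. Setting quantity demanded equal to quantity supplied, 82 - 8p = 2p - 8, gives p* = 9 and q* = 10.
Since 18 is above p* = 9, the ceiling does not bind and the free-market outcome prevails.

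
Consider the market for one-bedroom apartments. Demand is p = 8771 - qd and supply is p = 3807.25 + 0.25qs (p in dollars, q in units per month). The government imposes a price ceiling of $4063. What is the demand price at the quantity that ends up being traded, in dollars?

Rearranging demand gives qd = 8771 - p; rearranging supply gives qs = 4p - 15229. Without the control the market clears where 8771 - p = 4p - 15229, i.e. p* = 4800 and q* = 3971.
Since 4063 < 4800, the ceiling is binding.
At p = 4063: qd = 8771 - 4063 = 4708 and qs = 4·4063 - 15229 = 1023.
Only 1023 units reach the market. On the demand curve, the marginal buyer's willingness to pay at q = 1023 is (8771 - 1023) = 7748.

7748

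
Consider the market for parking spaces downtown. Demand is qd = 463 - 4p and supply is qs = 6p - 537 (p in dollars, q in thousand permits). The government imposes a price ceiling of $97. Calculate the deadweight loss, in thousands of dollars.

In a free market, 463 - 4p = 6p - 537 gives the equilibrium p* = 100, q* = 63.
Since 97 < 100, the ceiling is binding.
At p = 97: qd = 463 - 4·97 = 75 and qs = 6·97 - 537 = 45.
Quantity traded falls to 45. At q = 45 the demand price is (463 - 45)/4 = 104.5 and the supply price is (537 + 45)/6 = 97.
Deadweight loss = ½ · (104.5 - 97) · (63 - 45) = ½ · 7.5 · 18 = 67.5.

67.5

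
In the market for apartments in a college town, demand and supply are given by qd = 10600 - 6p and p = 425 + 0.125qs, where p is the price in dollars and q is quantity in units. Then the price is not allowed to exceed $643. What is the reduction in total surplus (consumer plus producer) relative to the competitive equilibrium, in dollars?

1189524

Rearranging supply gives qs = 8p - 3400. Equilibrium: 10600 - 6p = 8p - 3400, so 14000 = 14p and p* = 1000, q* = 4600.
Because the ceiling (643) lies below the market-clearing price, it is binding.
At p = 643: qd = 10600 - 6·643 = 6742 and qs = 8·643 - 3400 = 1744.
Quantity traded falls to 1744. At q = 1744 the demand price is (10600 - 1744)/6 = 1476 and the supply price is (3400 + 1744)/8 = 643.
Deadweight loss = ½ · (1476 - 643) · (4600 - 1744) = ½ · 833 · 2856 = 1189524.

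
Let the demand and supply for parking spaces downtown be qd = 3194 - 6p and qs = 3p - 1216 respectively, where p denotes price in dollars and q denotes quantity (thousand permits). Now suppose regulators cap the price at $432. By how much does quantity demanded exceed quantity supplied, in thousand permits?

522

Setting quantity demanded equal to quantity supplied, 3194 - 6p = 3p - 1216, gives p* = 490 and q* = 254.
Since 432 < 490, the ceiling is binding.
At p = 432: qd = 3194 - 6·432 = 602 and qs = 3·432 - 1216 = 80.
Shortage = qd - qs = 602 - 80 = 522.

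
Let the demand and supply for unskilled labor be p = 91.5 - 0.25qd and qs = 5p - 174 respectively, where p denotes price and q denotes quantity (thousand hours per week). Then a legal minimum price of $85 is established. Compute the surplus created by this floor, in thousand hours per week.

Rearranging demand gives qd = 366 - 4p. Equilibrium: 366 - 4p = 5p - 174, so 540 = 9p and p* = 60, q* = 126.
The floor of 85 is above the equilibrium price 60, so it binds.
At p = 85: qd = 366 - 4·85 = 26 and qs = 5·85 - 174 = 251.
Surplus = qs - qd = 251 - 26 = 225.

225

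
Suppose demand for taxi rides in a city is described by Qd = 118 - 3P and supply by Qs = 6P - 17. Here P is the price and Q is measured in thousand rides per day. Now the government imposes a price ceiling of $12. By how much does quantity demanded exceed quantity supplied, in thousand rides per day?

27

Setting quantity demanded equal to quantity supplied, 118 - 3P = 6P - 17, gives P* = 15 and Q* = 73.
Since 12 < 15, the ceiling is binding.
At P = 12: Qd = 118 - 3·12 = 82 and Qs = 6·12 - 17 = 55.
Shortage = Qd - Qs = 82 - 55 = 27.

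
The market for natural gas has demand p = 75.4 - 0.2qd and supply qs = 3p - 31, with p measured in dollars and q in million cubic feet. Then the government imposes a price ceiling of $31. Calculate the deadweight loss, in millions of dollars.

Rearranging demand gives qd = 377 - 5p. Setting quantity demanded equal to quantity supplied, 377 - 5p = 3p - 31, gives p* = 51 and q* = 122.
The ceiling of 31 is below the equilibrium price 51, so it binds.
At p = 31: qd = 377 - 5·31 = 222 and qs = 3·31 - 31 = 62.
Quantity traded falls to 62. At q = 62 the demand price is (377 - 62)/5 = 63 and the supply price is (31 + 62)/3 = 31.
Deadweight loss = ½ · (63 - 31) · (122 - 62) = ½ · 32 · 60 = 960.

960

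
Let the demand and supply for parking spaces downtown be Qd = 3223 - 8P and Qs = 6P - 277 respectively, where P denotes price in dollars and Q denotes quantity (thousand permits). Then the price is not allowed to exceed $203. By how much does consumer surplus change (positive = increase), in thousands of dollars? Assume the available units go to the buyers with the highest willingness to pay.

39256.75

Without the control the market clears where 3223 - 8P = 6P - 277, i.e. P* = 250 and Q* = 1223.
Because the ceiling (203) lies below the market-clearing price, it is binding.
At P = 203: Qd = 3223 - 8·203 = 1599 and Qs = 6·203 - 277 = 941.
Consumer surplus without the control is ½ · (402.875 - 250) · 1223 = 93483.0625.
With the ceiling, 941 units are sold at 203 (assume they go to the highest-value buyers). The demand price at Q = 941 is 285.25, so CS = ½ · [(402.875 - 203) + (285.25 - 203)] · 941 = 132739.8125.
Change in consumer surplus = 132739.8125 - 93483.0625 = 39256.75.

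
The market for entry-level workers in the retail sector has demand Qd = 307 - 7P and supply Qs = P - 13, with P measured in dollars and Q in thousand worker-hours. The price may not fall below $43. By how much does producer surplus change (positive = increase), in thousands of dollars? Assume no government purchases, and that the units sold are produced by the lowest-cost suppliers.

Without the control the market clears where 307 - 7P = P - 13, i.e. P* = 40 and Q* = 27.
Since 43 > 40, the floor is binding.
At P = 43: Qd = 307 - 7·43 = 6 and Qs = 43 - 13 = 30.
Producer surplus without the control is ½ · (40 - 13) · 27 = 364.5.
With the floor, 6 units are sold at 43. The supply price at Q = 6 is 19, so PS = ½ · [(43 - 13) + (43 - 19)] · 6 = 162.
Change in producer surplus = 162 - 364.5 = -202.5.

-202.5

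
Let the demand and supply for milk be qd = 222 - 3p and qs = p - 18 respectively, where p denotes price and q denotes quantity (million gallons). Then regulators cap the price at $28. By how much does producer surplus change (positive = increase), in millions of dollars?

Without the control the market clears where 222 - 3p = p - 18, i.e. p* = 60 and q* = 42.
Because the ceiling (28) lies below the market-clearing price, it is binding.
At p = 28: qd = 222 - 3·28 = 138 and qs = 28 - 18 = 10.
Producer surplus without the control is ½ · (60 - 18) · 42 = 882.
With the ceiling, producers sell 10 units at 28, so PS = ½ · (28 - 18) · 10 = 50.
Change in producer surplus = 50 - 882 = -832.

-832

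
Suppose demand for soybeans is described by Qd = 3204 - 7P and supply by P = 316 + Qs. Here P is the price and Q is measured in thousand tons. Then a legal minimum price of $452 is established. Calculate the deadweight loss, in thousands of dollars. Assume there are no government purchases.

Rearranging supply gives Qs = P - 316. In a free market, 3204 - 7P = P - 316 gives the equilibrium P* = 440, Q* = 124.
The floor of 452 is above the equilibrium price 440, so it binds.
At P = 452: Qd = 3204 - 7·452 = 40 and Qs = 452 - 316 = 136.
Quantity traded falls to 40. At Q = 40 the demand price is (3204 - 40)/7 = 452 and the supply price is 316 + 40 = 356.
Deadweight loss = ½ · (452 - 356) · (124 - 40) = ½ · 96 · 84 = 4032.

4032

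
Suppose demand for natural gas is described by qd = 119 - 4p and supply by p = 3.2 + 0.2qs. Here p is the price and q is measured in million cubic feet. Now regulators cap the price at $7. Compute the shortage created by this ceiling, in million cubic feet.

Rearranging supply gives qs = 5p - 16. In a free market, 119 - 4p = 5p - 16 gives the equilibrium p* = 15, q* = 59.
The ceiling of 7 is below the equilibrium price 15, so it binds.
At p = 7: qd = 119 - 4·7 = 91 and qs = 5·7 - 16 = 19.
Shortage = qd - qs = 91 - 19 = 72.

72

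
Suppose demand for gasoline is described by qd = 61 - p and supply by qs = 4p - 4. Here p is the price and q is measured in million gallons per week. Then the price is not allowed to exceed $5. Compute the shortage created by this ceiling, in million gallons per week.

In a free market, 61 - p = 4p - 4 gives the equilibrium p* = 13, q* = 48.
Because the ceiling (5) lies below the market-clearing price, it is binding.
At p = 5: qd = 61 - 5 = 56 and qs = 4·5 - 4 = 16.
Shortage = qd - qs = 56 - 16 = 40.

40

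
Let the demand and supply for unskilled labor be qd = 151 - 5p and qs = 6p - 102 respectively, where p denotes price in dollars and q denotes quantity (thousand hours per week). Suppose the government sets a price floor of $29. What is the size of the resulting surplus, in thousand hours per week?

66

Setting quantity demanded equal to quantity supplied, 151 - 5p = 6p - 102, gives p* = 23 and q* = 36.
The floor of 29 is above the equilibrium price 23, so it binds.
At p = 29: qd = 151 - 5·29 = 6 and qs = 6·29 - 102 = 72.
Surplus = qs - qd = 72 - 6 = 66.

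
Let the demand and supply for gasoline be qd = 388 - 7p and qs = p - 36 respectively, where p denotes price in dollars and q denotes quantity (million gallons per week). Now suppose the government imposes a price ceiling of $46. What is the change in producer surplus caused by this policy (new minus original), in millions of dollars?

-94.5

Without the control the market clears where 388 - 7p = p - 36, i.e. p* = 53 and q* = 17.
Since 46 < 53, the ceiling is binding.
At p = 46: qd = 388 - 7·46 = 66 and qs = 46 - 36 = 10.
Producer surplus without the control is ½ · (53 - 36) · 17 = 144.5.
With the ceiling, producers sell 10 units at 46, so PS = ½ · (46 - 36) · 10 = 50.
Change in producer surplus = 50 - 144.5 = -94.5.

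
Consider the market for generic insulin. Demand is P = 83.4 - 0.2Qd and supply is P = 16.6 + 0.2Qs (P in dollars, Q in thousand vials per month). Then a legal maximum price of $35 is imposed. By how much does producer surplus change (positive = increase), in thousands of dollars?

-1942.5

Rearranging demand gives Qd = 417 - 5P; rearranging supply gives Qs = 5P - 83. Equilibrium: 417 - 5P = 5P - 83, so 500 = 10P and P* = 50, Q* = 167.
Because the ceiling (35) lies below the market-clearing price, it is binding.
At P = 35: Qd = 417 - 5·35 = 242 and Qs = 5·35 - 83 = 92.
Producer surplus without the control is ½ · (50 - 16.6) · 167 = 2788.9.
With the ceiling, producers sell 92 units at 35, so PS = ½ · (35 - 16.6) · 92 = 846.4.
Change in producer surplus = 846.4 - 2788.9 = -1942.5.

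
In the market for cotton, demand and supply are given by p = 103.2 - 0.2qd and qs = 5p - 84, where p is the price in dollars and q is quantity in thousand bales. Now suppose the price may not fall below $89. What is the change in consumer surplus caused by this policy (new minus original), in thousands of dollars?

Rearranging demand gives qd = 516 - 5p. In a free market, 516 - 5p = 5p - 84 gives the equilibrium p* = 60, q* = 216.
The floor of 89 is above the equilibrium price 60, so it binds.
At p = 89: qd = 516 - 5·89 = 71 and qs = 5·89 - 84 = 361.
Consumer surplus without the control is ½ · (103.2 - 60) · 216 = 4665.6.
With the floor, consumers buy 71 units at 89, so CS = ½ · (103.2 - 89) · 71 = 504.1.
Change in consumer surplus = 504.1 - 4665.6 = -4161.5.

-4161.5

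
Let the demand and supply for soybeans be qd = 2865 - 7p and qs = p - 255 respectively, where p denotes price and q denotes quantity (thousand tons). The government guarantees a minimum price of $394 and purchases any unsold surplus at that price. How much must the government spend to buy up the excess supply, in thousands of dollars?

12608

Equilibrium: 2865 - 7p = p - 255, so 3120 = 8p and p* = 390, q* = 135.
Because the floor (394) lies above the market-clearing price, it is binding.
At p = 394: qd = 2865 - 7·394 = 107 and qs = 394 - 255 = 139.
Surplus = qs - qd = 32.
Government expenditure = surplus × support price = 32 × 394 = 12608.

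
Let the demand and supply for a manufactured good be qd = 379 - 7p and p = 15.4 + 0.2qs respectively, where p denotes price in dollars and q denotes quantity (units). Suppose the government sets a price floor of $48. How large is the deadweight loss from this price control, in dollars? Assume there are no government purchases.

840

Rearranging supply gives qs = 5p - 77. Equilibrium: 379 - 7p = 5p - 77, so 456 = 12p and p* = 38, q* = 113.
The floor of 48 is above the equilibrium price 38, so it binds.
At p = 48: qd = 379 - 7·48 = 43 and qs = 5·48 - 77 = 163.
Quantity traded falls to 43. At q = 43 the demand price is (379 - 43)/7 = 48 and the supply price is (77 + 43)/5 = 24.
Deadweight loss = ½ · (48 - 24) · (113 - 43) = ½ · 24 · 70 = 840.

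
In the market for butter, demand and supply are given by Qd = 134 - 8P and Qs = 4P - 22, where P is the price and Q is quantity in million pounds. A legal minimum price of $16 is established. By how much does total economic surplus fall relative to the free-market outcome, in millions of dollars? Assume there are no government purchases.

Without the control the market clears where 134 - 8P = 4P - 22, i.e. P* = 13 and Q* = 30.
Because the floor (16) lies above the market-clearing price, it is binding.
At P = 16: Qd = 134 - 8·16 = 6 and Qs = 4·16 - 22 = 42.
Quantity traded falls to 6. At Q = 6 the demand price is (134 - 6)/8 = 16 and the supply price is (22 + 6)/4 = 7.
Deadweight loss = ½ · (16 - 7) · (30 - 6) = ½ · 9 · 24 = 108.

108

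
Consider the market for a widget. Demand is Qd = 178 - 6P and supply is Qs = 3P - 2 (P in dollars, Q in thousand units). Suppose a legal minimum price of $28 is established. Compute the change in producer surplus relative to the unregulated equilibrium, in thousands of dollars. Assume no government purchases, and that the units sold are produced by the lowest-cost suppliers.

Setting quantity demanded equal to quantity supplied, 178 - 6P = 3P - 2, gives P* = 20 and Q* = 58.
Because the floor (28) lies above the market-clearing price, it is binding.
At P = 28: Qd = 178 - 6·28 = 10 and Qs = 3·28 - 2 = 82.
Producer surplus without the control is ½ · (20 - 2/3) · 58 = 1682/3.
With the floor, 10 units are sold at 28. The supply price at Q = 10 is 4, so PS = ½ · [(28 - 2/3) + (28 - 4)] · 10 = 770/3.
Change in producer surplus = 770/3 - 1682/3 = -304.

-304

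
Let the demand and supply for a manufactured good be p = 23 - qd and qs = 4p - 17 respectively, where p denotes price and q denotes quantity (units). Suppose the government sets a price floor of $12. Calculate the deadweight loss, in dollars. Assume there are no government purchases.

10

Rearranging demand gives qd = 23 - p. Setting quantity demanded equal to quantity supplied, 23 - p = 4p - 17, gives p* = 8 and q* = 15.
Because the floor (12) lies above the market-clearing price, it is binding.
At p = 12: qd = 23 - 12 = 11 and qs = 4·12 - 17 = 31.
Quantity traded falls to 11. At q = 11 the demand price is 23 - 11 = 12 and the supply price is (17 + 11)/4 = 7.
Deadweight loss = ½ · (12 - 7) · (15 - 11) = ½ · 5 · 4 = 10.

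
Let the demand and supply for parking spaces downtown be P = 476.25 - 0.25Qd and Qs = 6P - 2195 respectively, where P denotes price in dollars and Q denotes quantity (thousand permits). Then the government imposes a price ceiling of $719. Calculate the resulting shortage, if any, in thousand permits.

0

Rearranging demand gives Qd = 1905 - 4P. Setting quantity demanded equal to quantity supplied, 1905 - 4P = 6P - 2195, gives P* = 410 and Q* = 265.
The ceiling of 719 is above the equilibrium price 410, so it is not binding; the market clears at P* = 410, Q* = 265.
Since the control does not bind, there is no shortage.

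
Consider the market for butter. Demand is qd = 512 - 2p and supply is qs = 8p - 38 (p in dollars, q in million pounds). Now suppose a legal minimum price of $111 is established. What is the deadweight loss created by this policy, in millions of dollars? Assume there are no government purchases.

3920

Equilibrium: 512 - 2p = 8p - 38, so 550 = 10p and p* = 55, q* = 402.
Since 111 > 55, the floor is binding.
At p = 111: qd = 512 - 2·111 = 290 and qs = 8·111 - 38 = 850.
Quantity traded falls to 290. At q = 290 the demand price is (512 - 290)/2 = 111 and the supply price is (38 + 290)/8 = 41.
Deadweight loss = ½ · (111 - 41) · (402 - 290) = ½ · 70 · 112 = 3920.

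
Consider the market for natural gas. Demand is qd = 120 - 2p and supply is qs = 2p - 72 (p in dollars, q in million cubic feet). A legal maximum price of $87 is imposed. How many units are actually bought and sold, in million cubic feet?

Setting quantity demanded equal to quantity supplied, 120 - 2p = 2p - 72, gives p* = 48 and q* = 24.
Since 87 is above p* = 48, the ceiling does not bind and the free-market outcome prevails.

24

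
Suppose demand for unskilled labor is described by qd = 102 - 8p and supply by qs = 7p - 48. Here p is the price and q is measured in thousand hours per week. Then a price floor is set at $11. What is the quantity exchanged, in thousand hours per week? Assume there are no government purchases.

Without the control the market clears where 102 - 8p = 7p - 48, i.e. p* = 10 and q* = 22.
Because the floor (11) lies above the market-clearing price, it is binding.
At p = 11: qd = 102 - 8·11 = 14 and qs = 7·11 - 48 = 29.
The quantity actually transacted is the short side, demand: 14.

14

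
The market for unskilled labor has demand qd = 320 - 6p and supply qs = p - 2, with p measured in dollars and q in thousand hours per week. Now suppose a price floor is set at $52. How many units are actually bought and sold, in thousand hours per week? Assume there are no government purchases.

8

In a free market, 320 - 6p = p - 2 gives the equilibrium p* = 46, q* = 44.
The floor of 52 is above the equilibrium price 46, so it binds.
At p = 52: qd = 320 - 6·52 = 8 and qs = 52 - 2 = 50.
The quantity actually transacted is the short side, demand: 8.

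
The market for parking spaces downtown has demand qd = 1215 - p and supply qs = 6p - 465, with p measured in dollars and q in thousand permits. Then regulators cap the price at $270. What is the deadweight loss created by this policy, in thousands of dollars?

0

Equilibrium: 1215 - p = 6p - 465, so 1680 = 7p and p* = 240, q* = 975.
Since 270 is above p* = 240, the ceiling does not bind and the free-market outcome prevails.
Since the control does not bind, no trades are prevented and deadweight loss is zero.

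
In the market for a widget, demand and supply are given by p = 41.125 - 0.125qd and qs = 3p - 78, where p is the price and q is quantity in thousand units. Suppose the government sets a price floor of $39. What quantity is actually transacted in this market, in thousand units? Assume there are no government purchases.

17

Rearranging demand gives qd = 329 - 8p. Setting quantity demanded equal to quantity supplied, 329 - 8p = 3p - 78, gives p* = 37 and q* = 33.
Because the floor (39) lies above the market-clearing price, it is binding.
At p = 39: qd = 329 - 8·39 = 17 and qs = 3·39 - 78 = 39.
The quantity actually transacted is the short side, demand: 17.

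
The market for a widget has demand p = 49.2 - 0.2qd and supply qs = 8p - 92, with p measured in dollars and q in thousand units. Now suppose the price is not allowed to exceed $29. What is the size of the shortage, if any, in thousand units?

Rearranging demand gives qd = 246 - 5p. Without the control the market clears where 246 - 5p = 8p - 92, i.e. p* = 26 and q* = 116.
The ceiling of 29 is above the equilibrium price 26, so it is not binding; the market clears at p* = 26, q* = 116.
Since the control does not bind, there is no shortage.

0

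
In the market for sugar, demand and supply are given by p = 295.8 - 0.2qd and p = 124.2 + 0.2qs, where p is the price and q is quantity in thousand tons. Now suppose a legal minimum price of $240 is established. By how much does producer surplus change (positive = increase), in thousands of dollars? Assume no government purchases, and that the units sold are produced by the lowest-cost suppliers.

Rearranging demand gives qd = 1479 - 5p; rearranging supply gives qs = 5p - 621. Setting quantity demanded equal to quantity supplied, 1479 - 5p = 5p - 621, gives p* = 210 and q* = 429.
Since 240 > 210, the floor is binding.
At p = 240: qd = 1479 - 5·240 = 279 and qs = 5·240 - 621 = 579.
Producer surplus without the control is ½ · (210 - 124.2) · 429 = 18404.1.
With the floor, 279 units are sold at 240. The supply price at q = 279 is 180, so PS = ½ · [(240 - 124.2) + (240 - 180)] · 279 = 24524.1.
Change in producer surplus = 24524.1 - 18404.1 = 6120.

6120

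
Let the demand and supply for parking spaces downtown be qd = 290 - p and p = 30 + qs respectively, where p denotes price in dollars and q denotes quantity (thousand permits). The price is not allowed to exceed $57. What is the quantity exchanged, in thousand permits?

Rearranging supply gives qs = p - 30. Setting quantity demanded equal to quantity supplied, 290 - p = p - 30, gives p* = 160 and q* = 130.
The ceiling of 57 is below the equilibrium price 160, so it binds.
At p = 57: qd = 290 - 57 = 233 and qs = 57 - 30 = 27.
The quantity actually transacted is the short side, supply: 27.

27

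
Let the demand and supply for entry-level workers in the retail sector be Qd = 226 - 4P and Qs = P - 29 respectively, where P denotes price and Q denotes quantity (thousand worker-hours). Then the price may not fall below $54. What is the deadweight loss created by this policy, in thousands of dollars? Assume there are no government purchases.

In a free market, 226 - 4P = P - 29 gives the equilibrium P* = 51, Q* = 22.
Since 54 > 51, the floor is binding.
At P = 54: Qd = 226 - 4·54 = 10 and Qs = 54 - 29 = 25.
Quantity traded falls to 10. At Q = 10 the demand price is (226 - 10)/4 = 54 and the supply price is 29 + 10 = 39.
Deadweight loss = ½ · (54 - 39) · (22 - 10) = ½ · 15 · 12 = 90.

90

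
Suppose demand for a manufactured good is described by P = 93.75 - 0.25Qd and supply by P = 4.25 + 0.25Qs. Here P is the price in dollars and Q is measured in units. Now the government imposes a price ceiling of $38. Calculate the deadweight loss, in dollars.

Rearranging demand gives Qd = 375 - 4P; rearranging supply gives Qs = 4P - 17. Equilibrium: 375 - 4P = 4P - 17, so 392 = 8P and P* = 49, Q* = 179.
The ceiling of 38 is below the equilibrium price 49, so it binds.
At P = 38: Qd = 375 - 4·38 = 223 and Qs = 4·38 - 17 = 135.
Quantity traded falls to 135. At Q = 135 the demand price is (375 - 135)/4 = 60 and the supply price is (17 + 135)/4 = 38.
Deadweight loss = ½ · (60 - 38) · (179 - 135) = ½ · 22 · 44 = 484.

484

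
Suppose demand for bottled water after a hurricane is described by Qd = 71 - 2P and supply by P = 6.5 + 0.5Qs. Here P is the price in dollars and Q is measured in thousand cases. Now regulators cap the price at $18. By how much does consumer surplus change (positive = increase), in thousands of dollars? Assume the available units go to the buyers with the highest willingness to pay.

Rearranging supply gives Qs = 2P - 13. In a free market, 71 - 2P = 2P - 13 gives the equilibrium P* = 21, Q* = 29.
The ceiling of 18 is below the equilibrium price 21, so it binds.
At P = 18: Qd = 71 - 2·18 = 35 and Qs = 2·18 - 13 = 23.
Consumer surplus without the control is ½ · (35.5 - 21) · 29 = 210.25.
With the ceiling, 23 units are sold at 18 (assume they go to the highest-value buyers). The demand price at Q = 23 is 24, so CS = ½ · [(35.5 - 18) + (24 - 18)] · 23 = 270.25.
Change in consumer surplus = 270.25 - 210.25 = 60.

60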